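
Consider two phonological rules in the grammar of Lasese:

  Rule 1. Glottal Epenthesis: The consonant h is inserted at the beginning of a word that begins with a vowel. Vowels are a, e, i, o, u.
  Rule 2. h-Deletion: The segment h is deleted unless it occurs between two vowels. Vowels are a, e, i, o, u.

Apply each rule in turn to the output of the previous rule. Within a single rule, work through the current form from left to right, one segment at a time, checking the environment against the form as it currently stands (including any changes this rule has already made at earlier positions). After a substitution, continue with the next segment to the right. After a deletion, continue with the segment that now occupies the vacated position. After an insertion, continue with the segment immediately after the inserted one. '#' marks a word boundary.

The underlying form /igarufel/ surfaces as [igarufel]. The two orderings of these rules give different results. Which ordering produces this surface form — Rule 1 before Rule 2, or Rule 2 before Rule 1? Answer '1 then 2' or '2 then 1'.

Order 1 then 2:
  1 Glottal Epenthesis: [igarufel] → [higarufel]
  2 h-Deletion: [higarufel] → [igarufel]
  result: [igarufel]
Order 2 then 1:
  2 h-Deletion: no change — [igarufel]
  1 Glottal Epenthesis: [igarufel] → [higarufel]
  result: [higarufel]

1 then 2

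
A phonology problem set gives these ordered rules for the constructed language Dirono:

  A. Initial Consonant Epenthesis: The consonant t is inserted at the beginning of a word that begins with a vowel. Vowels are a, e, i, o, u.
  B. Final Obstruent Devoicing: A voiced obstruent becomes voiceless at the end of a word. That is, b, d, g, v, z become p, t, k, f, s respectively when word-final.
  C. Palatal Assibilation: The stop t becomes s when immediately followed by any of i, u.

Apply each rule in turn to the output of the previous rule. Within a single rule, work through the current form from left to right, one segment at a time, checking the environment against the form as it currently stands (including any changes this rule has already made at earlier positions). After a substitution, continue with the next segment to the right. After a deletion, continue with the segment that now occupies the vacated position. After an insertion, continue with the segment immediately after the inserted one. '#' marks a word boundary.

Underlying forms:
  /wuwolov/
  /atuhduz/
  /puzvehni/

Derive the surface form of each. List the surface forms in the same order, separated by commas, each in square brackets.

[wuwolof], [tasuhdus], [puzvehni]

/wuwolov/:
  A Initial Consonant Epenthesis: no change — [wuwolov]
  B Final Obstruent Devoicing: [wuwolov] → [wuwolof]
  C Palatal Assibilation: no change — [wuwolof]
/atuhduz/:
  A Initial Consonant Epenthesis: [atuhduz] → [tatuhduz]
  B Final Obstruent Devoicing: [tatuhduz] → [tatuhdus]
  C Palatal Assibilation: [tatuhdus] → [tasuhdus]
/puzvehni/:
  A Initial Consonant Epenthesis: no change — [puzvehni]
  B Final Obstruent Devoicing: no change — [puzvehni]
  C Palatal Assibilation: no change — [puzvehni]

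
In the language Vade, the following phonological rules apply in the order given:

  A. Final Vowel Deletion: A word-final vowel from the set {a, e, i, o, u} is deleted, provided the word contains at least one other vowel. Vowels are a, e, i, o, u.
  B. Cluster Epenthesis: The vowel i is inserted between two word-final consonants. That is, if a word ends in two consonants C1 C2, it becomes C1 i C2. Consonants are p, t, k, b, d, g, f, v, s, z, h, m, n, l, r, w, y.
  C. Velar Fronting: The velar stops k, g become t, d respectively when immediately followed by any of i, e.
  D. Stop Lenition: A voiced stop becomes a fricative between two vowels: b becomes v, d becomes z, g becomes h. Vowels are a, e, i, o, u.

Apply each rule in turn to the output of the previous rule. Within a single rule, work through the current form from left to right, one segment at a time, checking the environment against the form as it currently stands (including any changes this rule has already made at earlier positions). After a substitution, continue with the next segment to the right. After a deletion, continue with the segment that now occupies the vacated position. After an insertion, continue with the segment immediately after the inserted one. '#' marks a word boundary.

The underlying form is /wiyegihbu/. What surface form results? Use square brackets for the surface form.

[wiyezihib]

A Final Vowel Deletion: [wiyegihbu] → [wiyegihb]
B Cluster Epenthesis: [wiyegihb] → [wiyegihib]
C Velar Fronting: [wiyegihib] → [wiyedihib]
D Stop Lenition: [wiyedihib] → [wiyezihib]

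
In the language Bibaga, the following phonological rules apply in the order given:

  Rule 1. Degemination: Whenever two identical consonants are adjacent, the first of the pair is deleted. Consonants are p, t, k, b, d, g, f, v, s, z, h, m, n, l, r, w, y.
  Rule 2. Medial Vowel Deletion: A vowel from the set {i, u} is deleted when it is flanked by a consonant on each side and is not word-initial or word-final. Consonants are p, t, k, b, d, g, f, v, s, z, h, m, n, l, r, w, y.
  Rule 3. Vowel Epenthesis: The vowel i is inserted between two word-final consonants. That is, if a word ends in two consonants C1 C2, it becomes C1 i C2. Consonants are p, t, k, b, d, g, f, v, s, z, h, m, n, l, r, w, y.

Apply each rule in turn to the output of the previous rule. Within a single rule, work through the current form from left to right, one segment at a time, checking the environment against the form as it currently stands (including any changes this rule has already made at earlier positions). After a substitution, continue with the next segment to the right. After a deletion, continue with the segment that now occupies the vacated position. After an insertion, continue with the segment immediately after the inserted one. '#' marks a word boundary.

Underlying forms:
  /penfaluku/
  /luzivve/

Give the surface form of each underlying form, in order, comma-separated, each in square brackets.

[penfalku], [lzve]

/penfaluku/:
  Rule 1 Degemination: no change — [penfaluku]
  Rule 2 Medial Vowel Deletion: [penfaluku] → [penfalku]
  Rule 3 Vowel Epenthesis: no change — [penfalku]
/luzivve/:
  Rule 1 Degemination: [luzivve] → [luzive]
  Rule 2 Medial Vowel Deletion: [luzive] → [lzve]
  Rule 3 Vowel Epenthesis: no change — [lzve]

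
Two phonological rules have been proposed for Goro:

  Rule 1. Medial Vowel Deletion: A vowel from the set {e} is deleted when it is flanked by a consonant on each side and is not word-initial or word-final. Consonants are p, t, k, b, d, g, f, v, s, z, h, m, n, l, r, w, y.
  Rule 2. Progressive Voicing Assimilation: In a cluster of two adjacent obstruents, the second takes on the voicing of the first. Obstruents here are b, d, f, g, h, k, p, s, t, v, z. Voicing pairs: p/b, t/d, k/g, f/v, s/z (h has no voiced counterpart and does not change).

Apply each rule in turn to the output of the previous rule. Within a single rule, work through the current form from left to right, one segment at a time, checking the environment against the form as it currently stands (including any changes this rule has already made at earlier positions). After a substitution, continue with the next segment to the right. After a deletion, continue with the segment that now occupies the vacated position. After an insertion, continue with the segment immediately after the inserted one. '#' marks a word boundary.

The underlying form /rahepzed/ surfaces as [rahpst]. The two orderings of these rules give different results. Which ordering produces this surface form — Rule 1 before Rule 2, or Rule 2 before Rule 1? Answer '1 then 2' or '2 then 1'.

Order 1 then 2:
  1 Medial Vowel Deletion: [rahepzed] → [rahpzd]
  2 Progressive Voicing Assimilation: [rahpzd] → [rahpst]
  result: [rahpst]
Order 2 then 1:
  2 Progressive Voicing Assimilation: [rahepzed] → [rahepsed]
  1 Medial Vowel Deletion: [rahepsed] → [rahpsd]
  result: [rahpsd]

1 then 2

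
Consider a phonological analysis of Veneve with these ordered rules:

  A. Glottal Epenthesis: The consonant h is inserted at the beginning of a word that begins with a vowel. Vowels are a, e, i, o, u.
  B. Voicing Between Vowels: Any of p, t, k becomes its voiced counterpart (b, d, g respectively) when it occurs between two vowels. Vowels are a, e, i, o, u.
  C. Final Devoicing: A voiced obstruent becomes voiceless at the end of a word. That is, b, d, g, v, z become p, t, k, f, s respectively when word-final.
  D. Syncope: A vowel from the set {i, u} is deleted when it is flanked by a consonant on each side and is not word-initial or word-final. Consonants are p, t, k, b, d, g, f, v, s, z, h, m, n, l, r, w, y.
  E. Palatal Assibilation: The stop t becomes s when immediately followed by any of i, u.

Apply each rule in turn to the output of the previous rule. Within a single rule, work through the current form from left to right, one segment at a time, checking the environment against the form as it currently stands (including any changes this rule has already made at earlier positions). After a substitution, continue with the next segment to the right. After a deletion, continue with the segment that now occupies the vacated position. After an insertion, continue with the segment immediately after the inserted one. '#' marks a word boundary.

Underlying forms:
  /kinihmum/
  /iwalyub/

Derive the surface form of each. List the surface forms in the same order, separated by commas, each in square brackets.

[knhmm], [hwalyp]

/kinihmum/:
  A Glottal Epenthesis: no change — [kinihmum]
  B Voicing Between Vowels: no change — [kinihmum]
  C Final Devoicing: no change — [kinihmum]
  D Syncope: [kinihmum] → [knhmm]
  E Palatal Assibilation: no change — [knhmm]
/iwalyub/:
  A Glottal Epenthesis: [iwalyub] → [hiwalyub]
  B Voicing Between Vowels: no change — [hiwalyub]
  C Final Devoicing: [hiwalyub] → [hiwalyup]
  D Syncope: [hiwalyup] → [hwalyp]
  E Palatal Assibilation: no change — [hwalyp]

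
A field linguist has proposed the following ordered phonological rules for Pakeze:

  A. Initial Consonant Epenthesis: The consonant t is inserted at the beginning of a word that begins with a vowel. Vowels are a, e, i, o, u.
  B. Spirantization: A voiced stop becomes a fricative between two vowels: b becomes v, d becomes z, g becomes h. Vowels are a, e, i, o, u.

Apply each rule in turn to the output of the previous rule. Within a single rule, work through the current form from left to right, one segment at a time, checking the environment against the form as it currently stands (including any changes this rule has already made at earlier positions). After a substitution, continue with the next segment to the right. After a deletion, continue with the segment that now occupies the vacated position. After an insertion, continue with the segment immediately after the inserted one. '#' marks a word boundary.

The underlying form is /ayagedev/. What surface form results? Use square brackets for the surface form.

[tayahezev]

A Initial Consonant Epenthesis: [ayagedev] → [tayagedev]
B Spirantization: [tayagedev] → [tayahezev]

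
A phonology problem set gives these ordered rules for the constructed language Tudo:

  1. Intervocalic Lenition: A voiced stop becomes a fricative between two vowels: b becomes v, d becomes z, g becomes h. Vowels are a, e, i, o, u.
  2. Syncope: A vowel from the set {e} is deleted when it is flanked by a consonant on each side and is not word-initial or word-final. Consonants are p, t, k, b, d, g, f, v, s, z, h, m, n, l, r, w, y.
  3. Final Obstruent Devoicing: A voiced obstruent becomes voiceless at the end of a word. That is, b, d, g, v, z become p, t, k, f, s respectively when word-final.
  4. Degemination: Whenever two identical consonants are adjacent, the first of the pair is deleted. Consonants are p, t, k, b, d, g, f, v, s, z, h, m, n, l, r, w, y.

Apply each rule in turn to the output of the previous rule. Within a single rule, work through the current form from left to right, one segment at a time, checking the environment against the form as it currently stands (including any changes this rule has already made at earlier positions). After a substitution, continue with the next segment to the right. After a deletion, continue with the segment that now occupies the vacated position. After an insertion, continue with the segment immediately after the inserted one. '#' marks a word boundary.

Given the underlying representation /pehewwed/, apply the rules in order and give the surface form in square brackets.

1 Intervocalic Lenition: no change — [pehewwed]
2 Syncope: [pehewwed] → [phwwd]
3 Final Obstruent Devoicing: [phwwd] → [phwwt]
4 Degemination: [phwwt] → [phwt]

[phwt]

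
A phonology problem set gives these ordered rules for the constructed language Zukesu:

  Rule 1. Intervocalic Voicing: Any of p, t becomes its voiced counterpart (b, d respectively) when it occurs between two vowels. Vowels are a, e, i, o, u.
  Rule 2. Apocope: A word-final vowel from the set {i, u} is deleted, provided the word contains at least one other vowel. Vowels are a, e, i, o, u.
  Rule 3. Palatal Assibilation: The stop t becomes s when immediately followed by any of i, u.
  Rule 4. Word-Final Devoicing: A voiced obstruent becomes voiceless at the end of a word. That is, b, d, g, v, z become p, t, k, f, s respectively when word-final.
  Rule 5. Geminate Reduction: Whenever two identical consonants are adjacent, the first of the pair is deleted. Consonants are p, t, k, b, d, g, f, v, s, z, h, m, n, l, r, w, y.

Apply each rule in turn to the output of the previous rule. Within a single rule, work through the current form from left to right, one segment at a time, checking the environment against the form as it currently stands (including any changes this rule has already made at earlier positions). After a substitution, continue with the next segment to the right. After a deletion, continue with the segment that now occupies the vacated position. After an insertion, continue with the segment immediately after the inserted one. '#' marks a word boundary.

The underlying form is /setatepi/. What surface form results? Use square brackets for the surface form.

[sedadep]

Rule 1 Intervocalic Voicing: [setatepi] → [sedadebi]
Rule 2 Apocope: [sedadebi] → [sedadeb]
Rule 3 Palatal Assibilation: no change — [sedadeb]
Rule 4 Word-Final Devoicing: [sedadeb] → [sedadep]
Rule 5 Geminate Reduction: no change — [sedadep]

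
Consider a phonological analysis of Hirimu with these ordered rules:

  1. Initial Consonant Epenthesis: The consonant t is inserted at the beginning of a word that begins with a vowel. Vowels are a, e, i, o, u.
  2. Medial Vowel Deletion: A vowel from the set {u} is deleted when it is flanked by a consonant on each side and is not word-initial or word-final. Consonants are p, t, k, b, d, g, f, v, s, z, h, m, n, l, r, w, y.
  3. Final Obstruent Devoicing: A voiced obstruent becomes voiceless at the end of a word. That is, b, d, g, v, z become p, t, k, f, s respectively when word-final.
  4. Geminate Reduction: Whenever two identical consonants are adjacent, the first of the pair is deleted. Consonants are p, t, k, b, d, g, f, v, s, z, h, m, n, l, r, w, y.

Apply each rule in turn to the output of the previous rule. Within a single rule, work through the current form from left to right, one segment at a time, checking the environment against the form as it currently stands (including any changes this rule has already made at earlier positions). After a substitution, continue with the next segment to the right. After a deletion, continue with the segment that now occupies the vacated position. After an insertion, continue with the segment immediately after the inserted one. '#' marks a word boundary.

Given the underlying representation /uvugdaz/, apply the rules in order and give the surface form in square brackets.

1 Initial Consonant Epenthesis: [uvugdaz] → [tuvugdaz]
2 Medial Vowel Deletion: [tuvugdaz] → [tvgdaz]
3 Final Obstruent Devoicing: [tvgdaz] → [tvgdas]
4 Geminate Reduction: no change — [tvgdas]

[tvgdas]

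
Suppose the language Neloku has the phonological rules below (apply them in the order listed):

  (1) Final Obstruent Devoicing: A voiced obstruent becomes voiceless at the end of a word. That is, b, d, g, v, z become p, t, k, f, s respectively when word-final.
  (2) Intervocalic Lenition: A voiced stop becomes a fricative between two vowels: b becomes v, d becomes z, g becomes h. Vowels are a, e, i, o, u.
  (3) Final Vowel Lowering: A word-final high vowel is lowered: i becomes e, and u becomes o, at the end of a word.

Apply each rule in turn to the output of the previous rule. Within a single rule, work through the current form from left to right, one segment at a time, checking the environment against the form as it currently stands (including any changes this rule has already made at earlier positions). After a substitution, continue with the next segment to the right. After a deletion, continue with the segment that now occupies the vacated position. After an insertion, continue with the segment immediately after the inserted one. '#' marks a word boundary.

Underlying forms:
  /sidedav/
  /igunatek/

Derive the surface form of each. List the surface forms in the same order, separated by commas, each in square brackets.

/sidedav/:
  (1) Final Obstruent Devoicing: [sidedav] → [sidedaf]
  (2) Intervocalic Lenition: [sidedaf] → [sizezaf]
  (3) Final Vowel Lowering: no change — [sizezaf]
/igunatek/:
  (1) Final Obstruent Devoicing: no change — [igunatek]
  (2) Intervocalic Lenition: [igunatek] → [ihunatek]
  (3) Final Vowel Lowering: no change — [ihunatek]

[sizezaf], [ihunatek]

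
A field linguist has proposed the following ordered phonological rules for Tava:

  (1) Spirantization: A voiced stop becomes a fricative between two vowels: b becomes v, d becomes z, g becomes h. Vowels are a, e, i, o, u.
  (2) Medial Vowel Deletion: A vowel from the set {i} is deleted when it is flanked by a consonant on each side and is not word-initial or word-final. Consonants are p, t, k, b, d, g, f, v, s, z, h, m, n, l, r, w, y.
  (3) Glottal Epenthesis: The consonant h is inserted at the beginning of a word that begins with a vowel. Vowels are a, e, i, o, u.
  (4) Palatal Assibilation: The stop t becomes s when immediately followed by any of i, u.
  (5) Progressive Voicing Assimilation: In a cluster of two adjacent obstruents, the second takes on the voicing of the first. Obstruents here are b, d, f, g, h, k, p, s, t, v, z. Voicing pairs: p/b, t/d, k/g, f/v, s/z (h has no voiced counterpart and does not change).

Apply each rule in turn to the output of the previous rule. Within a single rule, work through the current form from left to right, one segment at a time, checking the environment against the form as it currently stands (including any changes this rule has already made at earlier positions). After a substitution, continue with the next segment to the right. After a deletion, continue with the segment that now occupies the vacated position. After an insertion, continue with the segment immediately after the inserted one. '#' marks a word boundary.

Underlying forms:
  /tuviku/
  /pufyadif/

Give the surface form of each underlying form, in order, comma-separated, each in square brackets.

[suvgu], [pufyazv]

/tuviku/:
  (1) Spirantization: no change — [tuviku]
  (2) Medial Vowel Deletion: [tuviku] → [tuvku]
  (3) Glottal Epenthesis: no change — [tuvku]
  (4) Palatal Assibilation: [tuvku] → [suvku]
  (5) Progressive Voicing Assimilation: [suvku] → [suvgu]
/pufyadif/:
  (1) Spirantization: [pufyadif] → [pufyazif]
  (2) Medial Vowel Deletion: [pufyazif] → [pufyazf]
  (3) Glottal Epenthesis: no change — [pufyazf]
  (4) Palatal Assibilation: no change — [pufyazf]
  (5) Progressive Voicing Assimilation: [pufyazf] → [pufyazv]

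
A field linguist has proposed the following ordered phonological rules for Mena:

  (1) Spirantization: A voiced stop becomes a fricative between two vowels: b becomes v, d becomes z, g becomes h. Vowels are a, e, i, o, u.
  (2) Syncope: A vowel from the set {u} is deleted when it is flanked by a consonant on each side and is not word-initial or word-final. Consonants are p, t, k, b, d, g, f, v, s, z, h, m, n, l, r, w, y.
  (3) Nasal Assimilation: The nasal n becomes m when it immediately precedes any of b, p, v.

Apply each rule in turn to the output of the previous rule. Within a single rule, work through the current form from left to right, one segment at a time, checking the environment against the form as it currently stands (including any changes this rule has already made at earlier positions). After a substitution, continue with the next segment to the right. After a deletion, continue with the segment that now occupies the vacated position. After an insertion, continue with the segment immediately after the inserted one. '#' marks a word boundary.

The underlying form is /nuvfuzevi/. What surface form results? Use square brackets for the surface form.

[mvfzevi]

(1) Spirantization: no change — [nuvfuzevi]
(2) Syncope: [nuvfuzevi] → [nvfzevi]
(3) Nasal Assimilation: [nvfzevi] → [mvfzevi]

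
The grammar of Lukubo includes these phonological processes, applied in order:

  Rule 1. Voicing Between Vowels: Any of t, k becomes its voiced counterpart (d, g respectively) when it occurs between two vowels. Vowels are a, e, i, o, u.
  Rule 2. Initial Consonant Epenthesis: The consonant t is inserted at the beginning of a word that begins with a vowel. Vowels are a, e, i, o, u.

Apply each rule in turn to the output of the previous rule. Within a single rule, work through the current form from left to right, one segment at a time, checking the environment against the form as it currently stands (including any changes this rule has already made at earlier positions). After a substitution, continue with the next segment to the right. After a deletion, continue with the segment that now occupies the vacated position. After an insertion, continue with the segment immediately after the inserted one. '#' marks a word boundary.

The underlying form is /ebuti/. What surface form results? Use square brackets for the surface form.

Rule 1 Voicing Between Vowels: [ebuti] → [ebudi]
Rule 2 Initial Consonant Epenthesis: [ebudi] → [tebudi]

[tebudi]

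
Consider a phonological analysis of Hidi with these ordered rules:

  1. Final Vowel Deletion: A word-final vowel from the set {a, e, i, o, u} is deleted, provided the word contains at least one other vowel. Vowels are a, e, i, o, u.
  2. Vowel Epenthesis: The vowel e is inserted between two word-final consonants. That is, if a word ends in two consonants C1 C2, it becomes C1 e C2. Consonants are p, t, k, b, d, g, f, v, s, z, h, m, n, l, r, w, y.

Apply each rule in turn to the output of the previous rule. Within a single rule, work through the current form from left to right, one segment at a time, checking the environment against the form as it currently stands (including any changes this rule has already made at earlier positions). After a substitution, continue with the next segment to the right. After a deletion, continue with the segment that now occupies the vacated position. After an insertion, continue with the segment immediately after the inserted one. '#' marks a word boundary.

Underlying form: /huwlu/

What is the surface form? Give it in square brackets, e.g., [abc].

[huwel]

1 Final Vowel Deletion: [huwlu] → [huwl]
2 Vowel Epenthesis: [huwl] → [huwel]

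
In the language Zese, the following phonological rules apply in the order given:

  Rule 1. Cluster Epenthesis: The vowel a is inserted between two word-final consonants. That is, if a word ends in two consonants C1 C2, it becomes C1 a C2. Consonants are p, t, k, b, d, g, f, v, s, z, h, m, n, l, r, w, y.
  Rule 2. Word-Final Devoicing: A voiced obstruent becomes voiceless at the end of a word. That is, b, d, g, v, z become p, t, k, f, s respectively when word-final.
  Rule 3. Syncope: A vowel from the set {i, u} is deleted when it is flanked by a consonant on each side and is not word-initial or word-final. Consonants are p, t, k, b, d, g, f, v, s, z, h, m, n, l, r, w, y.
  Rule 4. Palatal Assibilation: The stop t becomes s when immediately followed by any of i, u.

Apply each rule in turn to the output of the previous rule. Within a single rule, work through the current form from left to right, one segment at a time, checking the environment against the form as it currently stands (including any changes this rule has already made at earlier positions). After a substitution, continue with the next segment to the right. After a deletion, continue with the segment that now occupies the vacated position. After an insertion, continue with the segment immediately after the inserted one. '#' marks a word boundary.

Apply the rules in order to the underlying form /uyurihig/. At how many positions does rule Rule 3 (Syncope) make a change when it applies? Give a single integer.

3

Rule 1 Cluster Epenthesis: no change — [uyurihig]
Rule 2 Word-Final Devoicing: [uyurihig] → [uyurihik]
Rule 3 Syncope: [uyurihik] → [uyrhk]
Rule 4 Palatal Assibilation: no change — [uyrhk]
Rule Rule 3 changed 3 position(s).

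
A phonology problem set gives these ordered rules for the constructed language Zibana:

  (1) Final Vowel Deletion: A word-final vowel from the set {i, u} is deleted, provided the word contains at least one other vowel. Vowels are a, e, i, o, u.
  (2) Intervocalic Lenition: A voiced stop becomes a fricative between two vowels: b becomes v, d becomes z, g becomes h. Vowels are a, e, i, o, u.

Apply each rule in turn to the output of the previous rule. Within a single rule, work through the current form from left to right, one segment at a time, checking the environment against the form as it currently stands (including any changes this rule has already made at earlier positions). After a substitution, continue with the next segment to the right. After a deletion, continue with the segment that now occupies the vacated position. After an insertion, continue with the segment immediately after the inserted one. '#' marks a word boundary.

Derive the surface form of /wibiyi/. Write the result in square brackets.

[wiviy]

(1) Final Vowel Deletion: [wibiyi] → [wibiy]
(2) Intervocalic Lenition: [wibiy] → [wiviy]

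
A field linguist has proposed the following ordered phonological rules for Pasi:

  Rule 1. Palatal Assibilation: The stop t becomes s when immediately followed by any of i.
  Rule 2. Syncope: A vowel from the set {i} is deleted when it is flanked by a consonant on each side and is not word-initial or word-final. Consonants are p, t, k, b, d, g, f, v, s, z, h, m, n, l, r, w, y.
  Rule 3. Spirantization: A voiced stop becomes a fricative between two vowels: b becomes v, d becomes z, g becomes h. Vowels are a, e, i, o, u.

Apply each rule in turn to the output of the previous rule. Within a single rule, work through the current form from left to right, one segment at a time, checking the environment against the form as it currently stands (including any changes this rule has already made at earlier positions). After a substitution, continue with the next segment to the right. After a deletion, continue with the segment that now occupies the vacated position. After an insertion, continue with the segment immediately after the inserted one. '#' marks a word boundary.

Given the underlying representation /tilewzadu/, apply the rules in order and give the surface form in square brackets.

[slewzazu]

Rule 1 Palatal Assibilation: [tilewzadu] → [silewzadu]
Rule 2 Syncope: [silewzadu] → [slewzadu]
Rule 3 Spirantization: [slewzadu] → [slewzazu]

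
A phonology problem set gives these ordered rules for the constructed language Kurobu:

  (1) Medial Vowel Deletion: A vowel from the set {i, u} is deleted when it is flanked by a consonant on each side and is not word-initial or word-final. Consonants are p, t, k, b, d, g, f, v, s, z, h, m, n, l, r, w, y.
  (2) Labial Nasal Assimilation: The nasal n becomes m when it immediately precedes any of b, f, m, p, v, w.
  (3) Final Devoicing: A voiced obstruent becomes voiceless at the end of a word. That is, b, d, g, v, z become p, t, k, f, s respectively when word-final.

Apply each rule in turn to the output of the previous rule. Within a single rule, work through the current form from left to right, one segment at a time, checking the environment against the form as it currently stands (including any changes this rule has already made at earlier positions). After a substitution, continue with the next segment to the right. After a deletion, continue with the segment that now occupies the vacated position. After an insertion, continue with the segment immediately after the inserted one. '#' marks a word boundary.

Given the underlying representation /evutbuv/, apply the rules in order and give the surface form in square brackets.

[evtbf]

(1) Medial Vowel Deletion: [evutbuv] → [evtbv]
(2) Labial Nasal Assimilation: no change — [evtbv]
(3) Final Devoicing: [evtbv] → [evtbf]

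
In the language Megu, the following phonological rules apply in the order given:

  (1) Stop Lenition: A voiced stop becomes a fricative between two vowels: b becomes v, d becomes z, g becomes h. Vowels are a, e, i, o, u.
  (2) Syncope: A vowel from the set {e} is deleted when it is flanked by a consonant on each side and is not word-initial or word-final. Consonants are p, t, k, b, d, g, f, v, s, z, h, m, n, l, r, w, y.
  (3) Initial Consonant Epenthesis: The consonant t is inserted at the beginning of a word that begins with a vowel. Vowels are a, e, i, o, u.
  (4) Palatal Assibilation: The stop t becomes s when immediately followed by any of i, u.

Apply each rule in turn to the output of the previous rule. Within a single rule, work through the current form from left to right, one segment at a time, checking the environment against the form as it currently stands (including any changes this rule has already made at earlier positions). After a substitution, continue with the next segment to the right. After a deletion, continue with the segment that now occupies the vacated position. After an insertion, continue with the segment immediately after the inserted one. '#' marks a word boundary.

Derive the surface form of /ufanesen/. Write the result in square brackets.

(1) Stop Lenition: no change — [ufanesen]
(2) Syncope: [ufanesen] → [ufansn]
(3) Initial Consonant Epenthesis: [ufansn] → [tufansn]
(4) Palatal Assibilation: [tufansn] → [sufansn]

[sufansn]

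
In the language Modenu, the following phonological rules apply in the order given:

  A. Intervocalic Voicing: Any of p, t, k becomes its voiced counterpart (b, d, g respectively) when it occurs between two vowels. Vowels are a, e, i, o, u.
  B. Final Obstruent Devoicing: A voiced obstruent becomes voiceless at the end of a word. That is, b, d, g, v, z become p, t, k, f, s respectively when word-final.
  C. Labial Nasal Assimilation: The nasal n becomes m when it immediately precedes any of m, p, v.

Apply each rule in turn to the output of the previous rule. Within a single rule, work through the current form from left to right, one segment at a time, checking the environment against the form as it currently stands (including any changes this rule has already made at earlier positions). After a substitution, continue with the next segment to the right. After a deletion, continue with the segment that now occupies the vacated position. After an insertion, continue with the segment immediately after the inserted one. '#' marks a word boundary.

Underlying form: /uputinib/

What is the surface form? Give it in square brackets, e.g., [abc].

[ubudinip]

A Intervocalic Voicing: [uputinib] → [ubudinib]
B Final Obstruent Devoicing: [ubudinib] → [ubudinip]
C Labial Nasal Assimilation: no change — [ubudinip]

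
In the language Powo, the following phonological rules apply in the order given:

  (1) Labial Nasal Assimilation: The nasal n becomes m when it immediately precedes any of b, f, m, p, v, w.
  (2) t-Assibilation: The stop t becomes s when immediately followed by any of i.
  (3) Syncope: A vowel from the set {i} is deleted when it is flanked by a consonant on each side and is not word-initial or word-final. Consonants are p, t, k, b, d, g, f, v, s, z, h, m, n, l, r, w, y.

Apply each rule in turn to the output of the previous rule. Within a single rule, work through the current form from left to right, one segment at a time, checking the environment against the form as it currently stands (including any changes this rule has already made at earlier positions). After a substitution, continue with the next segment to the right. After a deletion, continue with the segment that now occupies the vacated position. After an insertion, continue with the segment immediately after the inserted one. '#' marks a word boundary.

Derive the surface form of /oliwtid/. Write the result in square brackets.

[olwsd]

(1) Labial Nasal Assimilation: no change — [oliwtid]
(2) t-Assibilation: [oliwtid] → [oliwsid]
(3) Syncope: [oliwsid] → [olwsd]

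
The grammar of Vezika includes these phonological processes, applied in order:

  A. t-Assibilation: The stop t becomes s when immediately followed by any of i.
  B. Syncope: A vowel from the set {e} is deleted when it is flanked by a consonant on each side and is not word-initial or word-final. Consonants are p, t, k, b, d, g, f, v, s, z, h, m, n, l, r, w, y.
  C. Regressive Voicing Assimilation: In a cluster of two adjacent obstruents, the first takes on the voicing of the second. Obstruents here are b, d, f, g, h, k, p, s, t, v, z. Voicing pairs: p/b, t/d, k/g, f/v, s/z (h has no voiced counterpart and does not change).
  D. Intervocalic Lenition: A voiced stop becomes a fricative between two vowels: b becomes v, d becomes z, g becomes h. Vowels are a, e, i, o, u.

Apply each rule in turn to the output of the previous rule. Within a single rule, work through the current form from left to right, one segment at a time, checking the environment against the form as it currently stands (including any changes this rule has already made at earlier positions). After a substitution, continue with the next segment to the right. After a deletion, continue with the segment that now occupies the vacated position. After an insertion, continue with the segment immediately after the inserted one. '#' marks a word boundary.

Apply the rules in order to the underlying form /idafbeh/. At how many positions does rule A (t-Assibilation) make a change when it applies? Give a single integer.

0

A t-Assibilation: no change — [idafbeh]
B Syncope: [idafbeh] → [idafbh]
C Regressive Voicing Assimilation: [idafbh] → [idavph]
D Intervocalic Lenition: [idavph] → [izavph]
Rule A changed 0 position(s).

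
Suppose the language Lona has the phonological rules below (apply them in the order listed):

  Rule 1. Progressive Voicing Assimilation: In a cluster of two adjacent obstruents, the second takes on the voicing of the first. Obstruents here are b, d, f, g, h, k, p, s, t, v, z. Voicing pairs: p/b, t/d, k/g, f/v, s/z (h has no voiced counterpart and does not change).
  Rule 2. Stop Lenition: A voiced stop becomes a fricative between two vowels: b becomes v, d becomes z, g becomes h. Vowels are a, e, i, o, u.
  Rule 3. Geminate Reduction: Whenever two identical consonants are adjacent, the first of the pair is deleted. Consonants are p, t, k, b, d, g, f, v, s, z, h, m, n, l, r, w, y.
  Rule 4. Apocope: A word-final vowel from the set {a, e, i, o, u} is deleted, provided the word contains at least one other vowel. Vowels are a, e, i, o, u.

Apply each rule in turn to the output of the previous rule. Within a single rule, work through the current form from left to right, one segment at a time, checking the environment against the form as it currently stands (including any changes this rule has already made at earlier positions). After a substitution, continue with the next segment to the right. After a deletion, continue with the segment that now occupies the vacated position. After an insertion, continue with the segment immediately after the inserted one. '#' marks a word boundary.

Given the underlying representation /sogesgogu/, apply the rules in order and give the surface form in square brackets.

Rule 1 Progressive Voicing Assimilation: [sogesgogu] → [sogeskogu]
Rule 2 Stop Lenition: [sogeskogu] → [soheskohu]
Rule 3 Geminate Reduction: no change — [soheskohu]
Rule 4 Apocope: [soheskohu] → [soheskoh]

[soheskoh]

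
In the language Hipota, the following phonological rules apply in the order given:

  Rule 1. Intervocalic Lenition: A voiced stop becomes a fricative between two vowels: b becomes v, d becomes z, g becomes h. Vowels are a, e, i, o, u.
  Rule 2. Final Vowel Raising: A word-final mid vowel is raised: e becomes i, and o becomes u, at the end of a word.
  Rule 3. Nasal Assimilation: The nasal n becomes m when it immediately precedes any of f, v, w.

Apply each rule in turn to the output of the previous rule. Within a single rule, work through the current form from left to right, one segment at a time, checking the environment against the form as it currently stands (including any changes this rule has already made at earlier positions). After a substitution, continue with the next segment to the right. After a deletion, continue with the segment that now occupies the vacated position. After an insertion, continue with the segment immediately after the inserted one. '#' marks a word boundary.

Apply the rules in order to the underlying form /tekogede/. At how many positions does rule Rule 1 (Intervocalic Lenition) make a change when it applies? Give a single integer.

Rule 1 Intervocalic Lenition: [tekogede] → [tekoheze]
Rule 2 Final Vowel Raising: [tekoheze] → [tekohezi]
Rule 3 Nasal Assimilation: no change — [tekohezi]
Rule Rule 1 changed 2 position(s).

2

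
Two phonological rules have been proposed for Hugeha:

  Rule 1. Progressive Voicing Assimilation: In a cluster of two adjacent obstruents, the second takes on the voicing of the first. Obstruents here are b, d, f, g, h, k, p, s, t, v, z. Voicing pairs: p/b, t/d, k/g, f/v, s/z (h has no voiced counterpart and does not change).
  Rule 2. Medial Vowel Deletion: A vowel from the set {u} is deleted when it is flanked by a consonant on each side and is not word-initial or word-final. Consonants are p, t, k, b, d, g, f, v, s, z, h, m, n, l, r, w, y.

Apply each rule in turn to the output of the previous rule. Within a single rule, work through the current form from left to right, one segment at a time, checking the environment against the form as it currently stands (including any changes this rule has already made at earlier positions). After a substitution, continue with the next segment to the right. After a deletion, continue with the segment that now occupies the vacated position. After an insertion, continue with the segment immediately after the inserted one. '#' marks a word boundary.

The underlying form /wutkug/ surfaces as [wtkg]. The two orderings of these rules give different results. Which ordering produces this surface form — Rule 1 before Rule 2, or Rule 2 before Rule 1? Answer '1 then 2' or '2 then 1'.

1 then 2

Order 1 then 2:
  1 Progressive Voicing Assimilation: no change — [wutkug]
  2 Medial Vowel Deletion: [wutkug] → [wtkg]
  result: [wtkg]
Order 2 then 1:
  2 Medial Vowel Deletion: [wutkug] → [wtkg]
  1 Progressive Voicing Assimilation: [wtkg] → [wtkk]
  result: [wtkk]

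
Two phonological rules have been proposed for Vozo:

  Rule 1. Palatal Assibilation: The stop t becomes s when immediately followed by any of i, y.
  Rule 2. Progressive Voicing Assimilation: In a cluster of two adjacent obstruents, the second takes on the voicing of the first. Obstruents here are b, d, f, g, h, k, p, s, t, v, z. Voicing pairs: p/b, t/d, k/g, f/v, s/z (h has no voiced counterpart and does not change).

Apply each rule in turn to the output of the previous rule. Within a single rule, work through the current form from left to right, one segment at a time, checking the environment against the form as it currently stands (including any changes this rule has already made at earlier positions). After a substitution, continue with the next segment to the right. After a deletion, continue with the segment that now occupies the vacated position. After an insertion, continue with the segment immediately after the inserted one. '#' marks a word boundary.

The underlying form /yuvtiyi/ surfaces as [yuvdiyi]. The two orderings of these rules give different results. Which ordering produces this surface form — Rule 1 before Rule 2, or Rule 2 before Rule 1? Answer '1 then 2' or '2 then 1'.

Order 1 then 2:
  1 Palatal Assibilation: [yuvtiyi] → [yuvsiyi]
  2 Progressive Voicing Assimilation: [yuvsiyi] → [yuvziyi]
  result: [yuvziyi]
Order 2 then 1:
  2 Progressive Voicing Assimilation: [yuvtiyi] → [yuvdiyi]
  1 Palatal Assibilation: no change — [yuvdiyi]
  result: [yuvdiyi]

2 then 1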